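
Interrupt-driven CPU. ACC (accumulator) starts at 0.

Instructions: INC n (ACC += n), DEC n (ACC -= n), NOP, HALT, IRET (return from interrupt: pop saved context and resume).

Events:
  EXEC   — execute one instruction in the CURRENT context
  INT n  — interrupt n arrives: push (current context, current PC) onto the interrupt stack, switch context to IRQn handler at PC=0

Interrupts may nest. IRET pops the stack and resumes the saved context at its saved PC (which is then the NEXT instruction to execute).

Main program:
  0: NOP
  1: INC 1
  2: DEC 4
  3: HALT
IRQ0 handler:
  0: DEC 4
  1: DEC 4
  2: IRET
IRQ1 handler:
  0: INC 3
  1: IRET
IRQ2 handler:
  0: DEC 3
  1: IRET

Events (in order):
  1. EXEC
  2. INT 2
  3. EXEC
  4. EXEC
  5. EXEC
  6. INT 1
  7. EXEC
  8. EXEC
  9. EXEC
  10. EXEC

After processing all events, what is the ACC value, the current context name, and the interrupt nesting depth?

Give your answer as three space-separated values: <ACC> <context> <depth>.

Event 1 (EXEC): [MAIN] PC=0: NOP
Event 2 (INT 2): INT 2 arrives: push (MAIN, PC=1), enter IRQ2 at PC=0 (depth now 1)
Event 3 (EXEC): [IRQ2] PC=0: DEC 3 -> ACC=-3
Event 4 (EXEC): [IRQ2] PC=1: IRET -> resume MAIN at PC=1 (depth now 0)
Event 5 (EXEC): [MAIN] PC=1: INC 1 -> ACC=-2
Event 6 (INT 1): INT 1 arrives: push (MAIN, PC=2), enter IRQ1 at PC=0 (depth now 1)
Event 7 (EXEC): [IRQ1] PC=0: INC 3 -> ACC=1
Event 8 (EXEC): [IRQ1] PC=1: IRET -> resume MAIN at PC=2 (depth now 0)
Event 9 (EXEC): [MAIN] PC=2: DEC 4 -> ACC=-3
Event 10 (EXEC): [MAIN] PC=3: HALT

Answer: -3 MAIN 0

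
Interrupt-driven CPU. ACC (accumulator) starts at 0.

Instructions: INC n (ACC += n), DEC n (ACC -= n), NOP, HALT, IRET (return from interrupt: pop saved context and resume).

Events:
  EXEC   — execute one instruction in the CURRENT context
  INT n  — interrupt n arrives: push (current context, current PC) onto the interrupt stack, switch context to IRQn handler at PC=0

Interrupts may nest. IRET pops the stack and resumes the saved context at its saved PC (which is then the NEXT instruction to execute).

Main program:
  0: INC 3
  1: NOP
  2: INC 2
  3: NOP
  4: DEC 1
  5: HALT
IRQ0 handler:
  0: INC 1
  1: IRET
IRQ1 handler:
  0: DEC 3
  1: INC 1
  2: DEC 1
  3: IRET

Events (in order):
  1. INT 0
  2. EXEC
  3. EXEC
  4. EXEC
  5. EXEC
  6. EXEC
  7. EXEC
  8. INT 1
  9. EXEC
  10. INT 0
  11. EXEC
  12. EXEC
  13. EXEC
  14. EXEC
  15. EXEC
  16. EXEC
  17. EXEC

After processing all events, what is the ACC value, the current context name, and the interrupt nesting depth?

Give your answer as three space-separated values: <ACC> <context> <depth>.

Answer: 3 MAIN 0

Derivation:
Event 1 (INT 0): INT 0 arrives: push (MAIN, PC=0), enter IRQ0 at PC=0 (depth now 1)
Event 2 (EXEC): [IRQ0] PC=0: INC 1 -> ACC=1
Event 3 (EXEC): [IRQ0] PC=1: IRET -> resume MAIN at PC=0 (depth now 0)
Event 4 (EXEC): [MAIN] PC=0: INC 3 -> ACC=4
Event 5 (EXEC): [MAIN] PC=1: NOP
Event 6 (EXEC): [MAIN] PC=2: INC 2 -> ACC=6
Event 7 (EXEC): [MAIN] PC=3: NOP
Event 8 (INT 1): INT 1 arrives: push (MAIN, PC=4), enter IRQ1 at PC=0 (depth now 1)
Event 9 (EXEC): [IRQ1] PC=0: DEC 3 -> ACC=3
Event 10 (INT 0): INT 0 arrives: push (IRQ1, PC=1), enter IRQ0 at PC=0 (depth now 2)
Event 11 (EXEC): [IRQ0] PC=0: INC 1 -> ACC=4
Event 12 (EXEC): [IRQ0] PC=1: IRET -> resume IRQ1 at PC=1 (depth now 1)
Event 13 (EXEC): [IRQ1] PC=1: INC 1 -> ACC=5
Event 14 (EXEC): [IRQ1] PC=2: DEC 1 -> ACC=4
Event 15 (EXEC): [IRQ1] PC=3: IRET -> resume MAIN at PC=4 (depth now 0)
Event 16 (EXEC): [MAIN] PC=4: DEC 1 -> ACC=3
Event 17 (EXEC): [MAIN] PC=5: HALT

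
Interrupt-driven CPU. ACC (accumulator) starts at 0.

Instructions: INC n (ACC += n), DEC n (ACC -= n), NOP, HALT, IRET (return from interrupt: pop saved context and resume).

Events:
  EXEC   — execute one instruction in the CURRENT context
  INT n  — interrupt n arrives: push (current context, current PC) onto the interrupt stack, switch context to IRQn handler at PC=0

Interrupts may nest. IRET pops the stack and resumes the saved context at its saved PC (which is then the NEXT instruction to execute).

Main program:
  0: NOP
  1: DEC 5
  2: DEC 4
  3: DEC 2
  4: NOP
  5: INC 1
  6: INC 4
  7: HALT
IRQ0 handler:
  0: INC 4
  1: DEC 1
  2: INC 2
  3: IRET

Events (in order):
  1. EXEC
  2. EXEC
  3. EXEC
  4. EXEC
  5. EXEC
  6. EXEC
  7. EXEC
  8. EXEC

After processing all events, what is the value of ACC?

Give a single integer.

Event 1 (EXEC): [MAIN] PC=0: NOP
Event 2 (EXEC): [MAIN] PC=1: DEC 5 -> ACC=-5
Event 3 (EXEC): [MAIN] PC=2: DEC 4 -> ACC=-9
Event 4 (EXEC): [MAIN] PC=3: DEC 2 -> ACC=-11
Event 5 (EXEC): [MAIN] PC=4: NOP
Event 6 (EXEC): [MAIN] PC=5: INC 1 -> ACC=-10
Event 7 (EXEC): [MAIN] PC=6: INC 4 -> ACC=-6
Event 8 (EXEC): [MAIN] PC=7: HALT

Answer: -6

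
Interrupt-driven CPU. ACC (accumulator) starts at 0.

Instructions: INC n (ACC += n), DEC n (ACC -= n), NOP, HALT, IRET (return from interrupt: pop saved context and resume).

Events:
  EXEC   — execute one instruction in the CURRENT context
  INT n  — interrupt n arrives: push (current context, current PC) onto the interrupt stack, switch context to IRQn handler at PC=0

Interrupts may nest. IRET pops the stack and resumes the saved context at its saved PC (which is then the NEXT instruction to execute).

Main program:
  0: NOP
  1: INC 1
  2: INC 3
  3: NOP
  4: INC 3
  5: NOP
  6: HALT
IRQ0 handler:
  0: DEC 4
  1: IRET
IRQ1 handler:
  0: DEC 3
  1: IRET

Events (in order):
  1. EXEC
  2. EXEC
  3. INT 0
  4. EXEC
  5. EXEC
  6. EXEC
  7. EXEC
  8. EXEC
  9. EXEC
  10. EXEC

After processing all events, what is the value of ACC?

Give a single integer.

Event 1 (EXEC): [MAIN] PC=0: NOP
Event 2 (EXEC): [MAIN] PC=1: INC 1 -> ACC=1
Event 3 (INT 0): INT 0 arrives: push (MAIN, PC=2), enter IRQ0 at PC=0 (depth now 1)
Event 4 (EXEC): [IRQ0] PC=0: DEC 4 -> ACC=-3
Event 5 (EXEC): [IRQ0] PC=1: IRET -> resume MAIN at PC=2 (depth now 0)
Event 6 (EXEC): [MAIN] PC=2: INC 3 -> ACC=0
Event 7 (EXEC): [MAIN] PC=3: NOP
Event 8 (EXEC): [MAIN] PC=4: INC 3 -> ACC=3
Event 9 (EXEC): [MAIN] PC=5: NOP
Event 10 (EXEC): [MAIN] PC=6: HALT

Answer: 3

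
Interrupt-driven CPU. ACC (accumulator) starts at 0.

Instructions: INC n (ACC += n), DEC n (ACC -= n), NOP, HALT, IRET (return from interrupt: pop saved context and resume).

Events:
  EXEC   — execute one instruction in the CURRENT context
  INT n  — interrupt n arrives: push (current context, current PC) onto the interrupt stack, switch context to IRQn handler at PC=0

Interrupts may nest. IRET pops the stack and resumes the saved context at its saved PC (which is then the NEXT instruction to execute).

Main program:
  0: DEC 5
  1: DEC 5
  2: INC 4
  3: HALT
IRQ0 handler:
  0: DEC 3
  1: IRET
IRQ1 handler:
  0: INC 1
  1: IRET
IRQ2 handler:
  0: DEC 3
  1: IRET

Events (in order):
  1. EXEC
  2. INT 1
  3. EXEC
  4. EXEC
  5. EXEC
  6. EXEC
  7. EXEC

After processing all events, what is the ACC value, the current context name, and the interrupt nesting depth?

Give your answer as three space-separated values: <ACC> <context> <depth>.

Answer: -5 MAIN 0

Derivation:
Event 1 (EXEC): [MAIN] PC=0: DEC 5 -> ACC=-5
Event 2 (INT 1): INT 1 arrives: push (MAIN, PC=1), enter IRQ1 at PC=0 (depth now 1)
Event 3 (EXEC): [IRQ1] PC=0: INC 1 -> ACC=-4
Event 4 (EXEC): [IRQ1] PC=1: IRET -> resume MAIN at PC=1 (depth now 0)
Event 5 (EXEC): [MAIN] PC=1: DEC 5 -> ACC=-9
Event 6 (EXEC): [MAIN] PC=2: INC 4 -> ACC=-5
Event 7 (EXEC): [MAIN] PC=3: HALT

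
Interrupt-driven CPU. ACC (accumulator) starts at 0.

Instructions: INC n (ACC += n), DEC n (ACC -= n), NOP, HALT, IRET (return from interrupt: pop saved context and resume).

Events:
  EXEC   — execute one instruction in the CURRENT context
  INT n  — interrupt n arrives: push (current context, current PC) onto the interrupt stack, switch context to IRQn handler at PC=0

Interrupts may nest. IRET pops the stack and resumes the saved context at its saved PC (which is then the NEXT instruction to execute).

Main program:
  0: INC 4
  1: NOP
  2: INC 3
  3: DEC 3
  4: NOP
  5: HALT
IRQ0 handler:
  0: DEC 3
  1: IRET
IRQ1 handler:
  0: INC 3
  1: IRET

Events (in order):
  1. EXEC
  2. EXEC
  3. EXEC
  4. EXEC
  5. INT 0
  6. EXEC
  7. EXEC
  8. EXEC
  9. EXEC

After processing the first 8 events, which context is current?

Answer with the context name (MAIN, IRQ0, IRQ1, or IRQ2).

Event 1 (EXEC): [MAIN] PC=0: INC 4 -> ACC=4
Event 2 (EXEC): [MAIN] PC=1: NOP
Event 3 (EXEC): [MAIN] PC=2: INC 3 -> ACC=7
Event 4 (EXEC): [MAIN] PC=3: DEC 3 -> ACC=4
Event 5 (INT 0): INT 0 arrives: push (MAIN, PC=4), enter IRQ0 at PC=0 (depth now 1)
Event 6 (EXEC): [IRQ0] PC=0: DEC 3 -> ACC=1
Event 7 (EXEC): [IRQ0] PC=1: IRET -> resume MAIN at PC=4 (depth now 0)
Event 8 (EXEC): [MAIN] PC=4: NOP

Answer: MAIN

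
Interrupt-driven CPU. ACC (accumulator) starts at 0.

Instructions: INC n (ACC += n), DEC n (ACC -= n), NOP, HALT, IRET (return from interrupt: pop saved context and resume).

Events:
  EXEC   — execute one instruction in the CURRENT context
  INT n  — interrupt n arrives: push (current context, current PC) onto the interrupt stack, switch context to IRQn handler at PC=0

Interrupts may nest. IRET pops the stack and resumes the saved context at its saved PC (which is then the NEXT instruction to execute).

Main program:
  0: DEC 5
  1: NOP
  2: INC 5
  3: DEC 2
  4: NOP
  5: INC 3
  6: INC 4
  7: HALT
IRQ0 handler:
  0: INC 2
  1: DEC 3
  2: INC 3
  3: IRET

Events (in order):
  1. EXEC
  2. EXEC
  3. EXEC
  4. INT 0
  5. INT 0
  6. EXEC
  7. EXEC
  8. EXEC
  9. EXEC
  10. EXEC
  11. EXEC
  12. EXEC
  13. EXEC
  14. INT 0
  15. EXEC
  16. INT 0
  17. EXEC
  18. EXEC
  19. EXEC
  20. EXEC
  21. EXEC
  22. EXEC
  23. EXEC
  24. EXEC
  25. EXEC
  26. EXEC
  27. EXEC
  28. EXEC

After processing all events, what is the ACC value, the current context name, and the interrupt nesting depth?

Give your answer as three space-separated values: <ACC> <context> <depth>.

Answer: 13 MAIN 0

Derivation:
Event 1 (EXEC): [MAIN] PC=0: DEC 5 -> ACC=-5
Event 2 (EXEC): [MAIN] PC=1: NOP
Event 3 (EXEC): [MAIN] PC=2: INC 5 -> ACC=0
Event 4 (INT 0): INT 0 arrives: push (MAIN, PC=3), enter IRQ0 at PC=0 (depth now 1)
Event 5 (INT 0): INT 0 arrives: push (IRQ0, PC=0), enter IRQ0 at PC=0 (depth now 2)
Event 6 (EXEC): [IRQ0] PC=0: INC 2 -> ACC=2
Event 7 (EXEC): [IRQ0] PC=1: DEC 3 -> ACC=-1
Event 8 (EXEC): [IRQ0] PC=2: INC 3 -> ACC=2
Event 9 (EXEC): [IRQ0] PC=3: IRET -> resume IRQ0 at PC=0 (depth now 1)
Event 10 (EXEC): [IRQ0] PC=0: INC 2 -> ACC=4
Event 11 (EXEC): [IRQ0] PC=1: DEC 3 -> ACC=1
Event 12 (EXEC): [IRQ0] PC=2: INC 3 -> ACC=4
Event 13 (EXEC): [IRQ0] PC=3: IRET -> resume MAIN at PC=3 (depth now 0)
Event 14 (INT 0): INT 0 arrives: push (MAIN, PC=3), enter IRQ0 at PC=0 (depth now 1)
Event 15 (EXEC): [IRQ0] PC=0: INC 2 -> ACC=6
Event 16 (INT 0): INT 0 arrives: push (IRQ0, PC=1), enter IRQ0 at PC=0 (depth now 2)
Event 17 (EXEC): [IRQ0] PC=0: INC 2 -> ACC=8
Event 18 (EXEC): [IRQ0] PC=1: DEC 3 -> ACC=5
Event 19 (EXEC): [IRQ0] PC=2: INC 3 -> ACC=8
Event 20 (EXEC): [IRQ0] PC=3: IRET -> resume IRQ0 at PC=1 (depth now 1)
Event 21 (EXEC): [IRQ0] PC=1: DEC 3 -> ACC=5
Event 22 (EXEC): [IRQ0] PC=2: INC 3 -> ACC=8
Event 23 (EXEC): [IRQ0] PC=3: IRET -> resume MAIN at PC=3 (depth now 0)
Event 24 (EXEC): [MAIN] PC=3: DEC 2 -> ACC=6
Event 25 (EXEC): [MAIN] PC=4: NOP
Event 26 (EXEC): [MAIN] PC=5: INC 3 -> ACC=9
Event 27 (EXEC): [MAIN] PC=6: INC 4 -> ACC=13
Event 28 (EXEC): [MAIN] PC=7: HALT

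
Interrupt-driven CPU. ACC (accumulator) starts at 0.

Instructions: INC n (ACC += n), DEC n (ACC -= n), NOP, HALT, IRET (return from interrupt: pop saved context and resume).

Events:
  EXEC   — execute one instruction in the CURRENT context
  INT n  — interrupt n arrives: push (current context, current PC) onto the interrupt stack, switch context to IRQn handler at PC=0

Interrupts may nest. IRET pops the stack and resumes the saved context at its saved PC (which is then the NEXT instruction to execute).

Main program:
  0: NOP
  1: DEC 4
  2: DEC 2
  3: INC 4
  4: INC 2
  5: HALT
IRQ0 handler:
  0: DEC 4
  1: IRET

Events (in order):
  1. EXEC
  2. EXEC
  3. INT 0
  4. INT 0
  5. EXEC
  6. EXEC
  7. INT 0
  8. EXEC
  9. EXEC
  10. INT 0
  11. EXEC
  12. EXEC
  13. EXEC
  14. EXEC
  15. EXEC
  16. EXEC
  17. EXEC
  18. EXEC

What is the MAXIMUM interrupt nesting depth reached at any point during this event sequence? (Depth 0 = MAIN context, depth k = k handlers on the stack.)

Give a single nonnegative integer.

Event 1 (EXEC): [MAIN] PC=0: NOP [depth=0]
Event 2 (EXEC): [MAIN] PC=1: DEC 4 -> ACC=-4 [depth=0]
Event 3 (INT 0): INT 0 arrives: push (MAIN, PC=2), enter IRQ0 at PC=0 (depth now 1) [depth=1]
Event 4 (INT 0): INT 0 arrives: push (IRQ0, PC=0), enter IRQ0 at PC=0 (depth now 2) [depth=2]
Event 5 (EXEC): [IRQ0] PC=0: DEC 4 -> ACC=-8 [depth=2]
Event 6 (EXEC): [IRQ0] PC=1: IRET -> resume IRQ0 at PC=0 (depth now 1) [depth=1]
Event 7 (INT 0): INT 0 arrives: push (IRQ0, PC=0), enter IRQ0 at PC=0 (depth now 2) [depth=2]
Event 8 (EXEC): [IRQ0] PC=0: DEC 4 -> ACC=-12 [depth=2]
Event 9 (EXEC): [IRQ0] PC=1: IRET -> resume IRQ0 at PC=0 (depth now 1) [depth=1]
Event 10 (INT 0): INT 0 arrives: push (IRQ0, PC=0), enter IRQ0 at PC=0 (depth now 2) [depth=2]
Event 11 (EXEC): [IRQ0] PC=0: DEC 4 -> ACC=-16 [depth=2]
Event 12 (EXEC): [IRQ0] PC=1: IRET -> resume IRQ0 at PC=0 (depth now 1) [depth=1]
Event 13 (EXEC): [IRQ0] PC=0: DEC 4 -> ACC=-20 [depth=1]
Event 14 (EXEC): [IRQ0] PC=1: IRET -> resume MAIN at PC=2 (depth now 0) [depth=0]
Event 15 (EXEC): [MAIN] PC=2: DEC 2 -> ACC=-22 [depth=0]
Event 16 (EXEC): [MAIN] PC=3: INC 4 -> ACC=-18 [depth=0]
Event 17 (EXEC): [MAIN] PC=4: INC 2 -> ACC=-16 [depth=0]
Event 18 (EXEC): [MAIN] PC=5: HALT [depth=0]
Max depth observed: 2

Answer: 2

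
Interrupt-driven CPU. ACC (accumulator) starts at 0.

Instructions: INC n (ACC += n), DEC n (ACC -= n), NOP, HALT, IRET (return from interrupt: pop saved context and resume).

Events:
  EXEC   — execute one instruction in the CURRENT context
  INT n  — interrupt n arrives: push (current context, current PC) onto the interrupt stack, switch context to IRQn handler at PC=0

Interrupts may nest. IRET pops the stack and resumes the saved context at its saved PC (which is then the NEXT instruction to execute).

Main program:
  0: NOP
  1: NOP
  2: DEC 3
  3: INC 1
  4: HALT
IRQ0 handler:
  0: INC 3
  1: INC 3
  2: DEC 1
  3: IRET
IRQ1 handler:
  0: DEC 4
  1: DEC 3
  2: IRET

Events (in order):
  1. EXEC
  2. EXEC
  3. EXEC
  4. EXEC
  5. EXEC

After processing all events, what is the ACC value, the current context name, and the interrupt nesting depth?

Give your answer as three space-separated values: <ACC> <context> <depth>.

Answer: -2 MAIN 0

Derivation:
Event 1 (EXEC): [MAIN] PC=0: NOP
Event 2 (EXEC): [MAIN] PC=1: NOP
Event 3 (EXEC): [MAIN] PC=2: DEC 3 -> ACC=-3
Event 4 (EXEC): [MAIN] PC=3: INC 1 -> ACC=-2
Event 5 (EXEC): [MAIN] PC=4: HALT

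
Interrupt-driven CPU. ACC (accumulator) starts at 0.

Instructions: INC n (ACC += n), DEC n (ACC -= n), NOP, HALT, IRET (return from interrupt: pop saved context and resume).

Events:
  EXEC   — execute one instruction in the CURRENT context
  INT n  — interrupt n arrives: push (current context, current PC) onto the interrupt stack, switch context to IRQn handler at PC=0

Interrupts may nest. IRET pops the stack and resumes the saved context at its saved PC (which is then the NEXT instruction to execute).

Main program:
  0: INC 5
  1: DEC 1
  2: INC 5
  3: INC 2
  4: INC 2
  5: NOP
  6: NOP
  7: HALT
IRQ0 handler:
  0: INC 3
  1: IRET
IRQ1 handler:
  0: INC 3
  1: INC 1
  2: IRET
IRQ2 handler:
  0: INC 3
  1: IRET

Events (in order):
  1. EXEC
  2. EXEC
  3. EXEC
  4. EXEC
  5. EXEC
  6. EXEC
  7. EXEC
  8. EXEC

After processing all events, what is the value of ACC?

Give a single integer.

Event 1 (EXEC): [MAIN] PC=0: INC 5 -> ACC=5
Event 2 (EXEC): [MAIN] PC=1: DEC 1 -> ACC=4
Event 3 (EXEC): [MAIN] PC=2: INC 5 -> ACC=9
Event 4 (EXEC): [MAIN] PC=3: INC 2 -> ACC=11
Event 5 (EXEC): [MAIN] PC=4: INC 2 -> ACC=13
Event 6 (EXEC): [MAIN] PC=5: NOP
Event 7 (EXEC): [MAIN] PC=6: NOP
Event 8 (EXEC): [MAIN] PC=7: HALT

Answer: 13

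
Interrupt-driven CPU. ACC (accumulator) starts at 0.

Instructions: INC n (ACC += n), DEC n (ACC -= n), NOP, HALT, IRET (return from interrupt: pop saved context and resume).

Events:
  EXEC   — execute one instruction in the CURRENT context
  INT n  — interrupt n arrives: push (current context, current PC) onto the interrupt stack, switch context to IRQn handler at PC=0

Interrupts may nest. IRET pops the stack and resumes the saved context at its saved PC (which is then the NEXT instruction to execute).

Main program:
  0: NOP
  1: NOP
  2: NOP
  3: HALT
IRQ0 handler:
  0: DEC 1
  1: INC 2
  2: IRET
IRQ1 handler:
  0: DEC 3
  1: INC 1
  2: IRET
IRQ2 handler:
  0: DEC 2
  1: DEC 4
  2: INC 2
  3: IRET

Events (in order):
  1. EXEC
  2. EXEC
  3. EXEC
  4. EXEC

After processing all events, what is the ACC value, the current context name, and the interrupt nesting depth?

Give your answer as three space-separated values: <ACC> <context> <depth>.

Answer: 0 MAIN 0

Derivation:
Event 1 (EXEC): [MAIN] PC=0: NOP
Event 2 (EXEC): [MAIN] PC=1: NOP
Event 3 (EXEC): [MAIN] PC=2: NOP
Event 4 (EXEC): [MAIN] PC=3: HALT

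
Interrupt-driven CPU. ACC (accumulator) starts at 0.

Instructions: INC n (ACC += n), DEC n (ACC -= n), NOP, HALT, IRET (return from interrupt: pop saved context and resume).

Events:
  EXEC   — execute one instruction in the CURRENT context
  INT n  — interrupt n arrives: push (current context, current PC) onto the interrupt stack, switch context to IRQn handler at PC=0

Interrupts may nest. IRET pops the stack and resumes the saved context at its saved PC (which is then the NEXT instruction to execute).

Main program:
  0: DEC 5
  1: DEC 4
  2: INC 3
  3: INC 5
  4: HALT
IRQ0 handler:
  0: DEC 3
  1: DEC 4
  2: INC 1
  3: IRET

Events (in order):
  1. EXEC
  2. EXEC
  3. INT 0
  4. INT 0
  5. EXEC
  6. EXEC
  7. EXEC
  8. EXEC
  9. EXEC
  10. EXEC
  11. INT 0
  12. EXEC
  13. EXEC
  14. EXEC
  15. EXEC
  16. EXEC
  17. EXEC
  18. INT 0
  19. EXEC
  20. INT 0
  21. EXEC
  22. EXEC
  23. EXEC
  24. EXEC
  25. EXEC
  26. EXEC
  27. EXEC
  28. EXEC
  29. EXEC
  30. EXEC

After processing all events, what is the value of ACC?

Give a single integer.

Answer: -31

Derivation:
Event 1 (EXEC): [MAIN] PC=0: DEC 5 -> ACC=-5
Event 2 (EXEC): [MAIN] PC=1: DEC 4 -> ACC=-9
Event 3 (INT 0): INT 0 arrives: push (MAIN, PC=2), enter IRQ0 at PC=0 (depth now 1)
Event 4 (INT 0): INT 0 arrives: push (IRQ0, PC=0), enter IRQ0 at PC=0 (depth now 2)
Event 5 (EXEC): [IRQ0] PC=0: DEC 3 -> ACC=-12
Event 6 (EXEC): [IRQ0] PC=1: DEC 4 -> ACC=-16
Event 7 (EXEC): [IRQ0] PC=2: INC 1 -> ACC=-15
Event 8 (EXEC): [IRQ0] PC=3: IRET -> resume IRQ0 at PC=0 (depth now 1)
Event 9 (EXEC): [IRQ0] PC=0: DEC 3 -> ACC=-18
Event 10 (EXEC): [IRQ0] PC=1: DEC 4 -> ACC=-22
Event 11 (INT 0): INT 0 arrives: push (IRQ0, PC=2), enter IRQ0 at PC=0 (depth now 2)
Event 12 (EXEC): [IRQ0] PC=0: DEC 3 -> ACC=-25
Event 13 (EXEC): [IRQ0] PC=1: DEC 4 -> ACC=-29
Event 14 (EXEC): [IRQ0] PC=2: INC 1 -> ACC=-28
Event 15 (EXEC): [IRQ0] PC=3: IRET -> resume IRQ0 at PC=2 (depth now 1)
Event 16 (EXEC): [IRQ0] PC=2: INC 1 -> ACC=-27
Event 17 (EXEC): [IRQ0] PC=3: IRET -> resume MAIN at PC=2 (depth now 0)
Event 18 (INT 0): INT 0 arrives: push (MAIN, PC=2), enter IRQ0 at PC=0 (depth now 1)
Event 19 (EXEC): [IRQ0] PC=0: DEC 3 -> ACC=-30
Event 20 (INT 0): INT 0 arrives: push (IRQ0, PC=1), enter IRQ0 at PC=0 (depth now 2)
Event 21 (EXEC): [IRQ0] PC=0: DEC 3 -> ACC=-33
Event 22 (EXEC): [IRQ0] PC=1: DEC 4 -> ACC=-37
Event 23 (EXEC): [IRQ0] PC=2: INC 1 -> ACC=-36
Event 24 (EXEC): [IRQ0] PC=3: IRET -> resume IRQ0 at PC=1 (depth now 1)
Event 25 (EXEC): [IRQ0] PC=1: DEC 4 -> ACC=-40
Event 26 (EXEC): [IRQ0] PC=2: INC 1 -> ACC=-39
Event 27 (EXEC): [IRQ0] PC=3: IRET -> resume MAIN at PC=2 (depth now 0)
Event 28 (EXEC): [MAIN] PC=2: INC 3 -> ACC=-36
Event 29 (EXEC): [MAIN] PC=3: INC 5 -> ACC=-31
Event 30 (EXEC): [MAIN] PC=4: HALT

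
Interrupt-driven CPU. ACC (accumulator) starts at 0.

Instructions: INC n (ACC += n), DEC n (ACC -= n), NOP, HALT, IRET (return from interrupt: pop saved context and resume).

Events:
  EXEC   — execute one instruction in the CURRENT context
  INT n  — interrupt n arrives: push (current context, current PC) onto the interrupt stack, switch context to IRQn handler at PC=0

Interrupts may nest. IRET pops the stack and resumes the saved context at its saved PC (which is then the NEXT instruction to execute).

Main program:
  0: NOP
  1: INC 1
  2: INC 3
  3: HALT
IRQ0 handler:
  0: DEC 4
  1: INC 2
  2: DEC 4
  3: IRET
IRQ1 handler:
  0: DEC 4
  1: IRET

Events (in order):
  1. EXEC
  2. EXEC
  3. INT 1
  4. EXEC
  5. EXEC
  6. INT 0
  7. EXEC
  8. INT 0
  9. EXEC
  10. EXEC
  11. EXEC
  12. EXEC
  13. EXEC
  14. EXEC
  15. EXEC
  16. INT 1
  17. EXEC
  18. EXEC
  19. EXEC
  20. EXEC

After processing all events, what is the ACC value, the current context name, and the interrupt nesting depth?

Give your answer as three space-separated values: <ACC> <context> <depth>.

Event 1 (EXEC): [MAIN] PC=0: NOP
Event 2 (EXEC): [MAIN] PC=1: INC 1 -> ACC=1
Event 3 (INT 1): INT 1 arrives: push (MAIN, PC=2), enter IRQ1 at PC=0 (depth now 1)
Event 4 (EXEC): [IRQ1] PC=0: DEC 4 -> ACC=-3
Event 5 (EXEC): [IRQ1] PC=1: IRET -> resume MAIN at PC=2 (depth now 0)
Event 6 (INT 0): INT 0 arrives: push (MAIN, PC=2), enter IRQ0 at PC=0 (depth now 1)
Event 7 (EXEC): [IRQ0] PC=0: DEC 4 -> ACC=-7
Event 8 (INT 0): INT 0 arrives: push (IRQ0, PC=1), enter IRQ0 at PC=0 (depth now 2)
Event 9 (EXEC): [IRQ0] PC=0: DEC 4 -> ACC=-11
Event 10 (EXEC): [IRQ0] PC=1: INC 2 -> ACC=-9
Event 11 (EXEC): [IRQ0] PC=2: DEC 4 -> ACC=-13
Event 12 (EXEC): [IRQ0] PC=3: IRET -> resume IRQ0 at PC=1 (depth now 1)
Event 13 (EXEC): [IRQ0] PC=1: INC 2 -> ACC=-11
Event 14 (EXEC): [IRQ0] PC=2: DEC 4 -> ACC=-15
Event 15 (EXEC): [IRQ0] PC=3: IRET -> resume MAIN at PC=2 (depth now 0)
Event 16 (INT 1): INT 1 arrives: push (MAIN, PC=2), enter IRQ1 at PC=0 (depth now 1)
Event 17 (EXEC): [IRQ1] PC=0: DEC 4 -> ACC=-19
Event 18 (EXEC): [IRQ1] PC=1: IRET -> resume MAIN at PC=2 (depth now 0)
Event 19 (EXEC): [MAIN] PC=2: INC 3 -> ACC=-16
Event 20 (EXEC): [MAIN] PC=3: HALT

Answer: -16 MAIN 0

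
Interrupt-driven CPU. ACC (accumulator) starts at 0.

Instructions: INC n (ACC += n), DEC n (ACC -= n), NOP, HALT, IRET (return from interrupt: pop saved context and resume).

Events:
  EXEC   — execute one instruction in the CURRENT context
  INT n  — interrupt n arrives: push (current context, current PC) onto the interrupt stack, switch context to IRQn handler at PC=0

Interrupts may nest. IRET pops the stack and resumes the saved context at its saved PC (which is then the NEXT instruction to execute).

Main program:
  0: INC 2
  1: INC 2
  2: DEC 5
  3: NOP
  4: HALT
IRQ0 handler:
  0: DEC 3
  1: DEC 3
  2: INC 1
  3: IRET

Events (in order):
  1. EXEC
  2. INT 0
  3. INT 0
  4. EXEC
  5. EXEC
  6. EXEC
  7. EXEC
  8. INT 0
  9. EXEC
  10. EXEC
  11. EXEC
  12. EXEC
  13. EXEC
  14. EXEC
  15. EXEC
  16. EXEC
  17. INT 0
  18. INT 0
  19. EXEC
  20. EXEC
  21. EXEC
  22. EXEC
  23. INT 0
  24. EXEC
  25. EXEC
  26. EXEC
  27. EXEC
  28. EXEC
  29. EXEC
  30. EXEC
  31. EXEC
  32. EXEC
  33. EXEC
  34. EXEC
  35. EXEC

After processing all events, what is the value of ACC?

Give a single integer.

Answer: -31

Derivation:
Event 1 (EXEC): [MAIN] PC=0: INC 2 -> ACC=2
Event 2 (INT 0): INT 0 arrives: push (MAIN, PC=1), enter IRQ0 at PC=0 (depth now 1)
Event 3 (INT 0): INT 0 arrives: push (IRQ0, PC=0), enter IRQ0 at PC=0 (depth now 2)
Event 4 (EXEC): [IRQ0] PC=0: DEC 3 -> ACC=-1
Event 5 (EXEC): [IRQ0] PC=1: DEC 3 -> ACC=-4
Event 6 (EXEC): [IRQ0] PC=2: INC 1 -> ACC=-3
Event 7 (EXEC): [IRQ0] PC=3: IRET -> resume IRQ0 at PC=0 (depth now 1)
Event 8 (INT 0): INT 0 arrives: push (IRQ0, PC=0), enter IRQ0 at PC=0 (depth now 2)
Event 9 (EXEC): [IRQ0] PC=0: DEC 3 -> ACC=-6
Event 10 (EXEC): [IRQ0] PC=1: DEC 3 -> ACC=-9
Event 11 (EXEC): [IRQ0] PC=2: INC 1 -> ACC=-8
Event 12 (EXEC): [IRQ0] PC=3: IRET -> resume IRQ0 at PC=0 (depth now 1)
Event 13 (EXEC): [IRQ0] PC=0: DEC 3 -> ACC=-11
Event 14 (EXEC): [IRQ0] PC=1: DEC 3 -> ACC=-14
Event 15 (EXEC): [IRQ0] PC=2: INC 1 -> ACC=-13
Event 16 (EXEC): [IRQ0] PC=3: IRET -> resume MAIN at PC=1 (depth now 0)
Event 17 (INT 0): INT 0 arrives: push (MAIN, PC=1), enter IRQ0 at PC=0 (depth now 1)
Event 18 (INT 0): INT 0 arrives: push (IRQ0, PC=0), enter IRQ0 at PC=0 (depth now 2)
Event 19 (EXEC): [IRQ0] PC=0: DEC 3 -> ACC=-16
Event 20 (EXEC): [IRQ0] PC=1: DEC 3 -> ACC=-19
Event 21 (EXEC): [IRQ0] PC=2: INC 1 -> ACC=-18
Event 22 (EXEC): [IRQ0] PC=3: IRET -> resume IRQ0 at PC=0 (depth now 1)
Event 23 (INT 0): INT 0 arrives: push (IRQ0, PC=0), enter IRQ0 at PC=0 (depth now 2)
Event 24 (EXEC): [IRQ0] PC=0: DEC 3 -> ACC=-21
Event 25 (EXEC): [IRQ0] PC=1: DEC 3 -> ACC=-24
Event 26 (EXEC): [IRQ0] PC=2: INC 1 -> ACC=-23
Event 27 (EXEC): [IRQ0] PC=3: IRET -> resume IRQ0 at PC=0 (depth now 1)
Event 28 (EXEC): [IRQ0] PC=0: DEC 3 -> ACC=-26
Event 29 (EXEC): [IRQ0] PC=1: DEC 3 -> ACC=-29
Event 30 (EXEC): [IRQ0] PC=2: INC 1 -> ACC=-28
Event 31 (EXEC): [IRQ0] PC=3: IRET -> resume MAIN at PC=1 (depth now 0)
Event 32 (EXEC): [MAIN] PC=1: INC 2 -> ACC=-26
Event 33 (EXEC): [MAIN] PC=2: DEC 5 -> ACC=-31
Event 34 (EXEC): [MAIN] PC=3: NOP
Event 35 (EXEC): [MAIN] PC=4: HALT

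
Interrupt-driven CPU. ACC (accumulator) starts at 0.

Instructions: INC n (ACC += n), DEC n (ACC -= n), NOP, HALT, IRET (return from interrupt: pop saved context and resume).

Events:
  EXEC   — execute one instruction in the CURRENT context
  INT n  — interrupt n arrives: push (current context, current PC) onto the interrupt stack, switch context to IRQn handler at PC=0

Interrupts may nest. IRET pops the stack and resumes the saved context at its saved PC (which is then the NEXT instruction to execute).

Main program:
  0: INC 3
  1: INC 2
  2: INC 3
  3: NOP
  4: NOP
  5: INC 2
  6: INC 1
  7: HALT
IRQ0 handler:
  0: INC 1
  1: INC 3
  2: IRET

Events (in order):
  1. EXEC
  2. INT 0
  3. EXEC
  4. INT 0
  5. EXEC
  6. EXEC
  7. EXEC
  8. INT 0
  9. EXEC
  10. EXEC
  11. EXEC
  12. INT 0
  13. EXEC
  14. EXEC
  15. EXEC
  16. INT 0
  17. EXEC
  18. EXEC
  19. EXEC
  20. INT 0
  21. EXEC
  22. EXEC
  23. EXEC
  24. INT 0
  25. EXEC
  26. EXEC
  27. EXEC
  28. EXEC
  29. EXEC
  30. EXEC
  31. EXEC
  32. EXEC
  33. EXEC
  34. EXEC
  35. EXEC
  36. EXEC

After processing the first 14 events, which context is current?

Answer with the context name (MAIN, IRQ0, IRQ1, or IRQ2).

Event 1 (EXEC): [MAIN] PC=0: INC 3 -> ACC=3
Event 2 (INT 0): INT 0 arrives: push (MAIN, PC=1), enter IRQ0 at PC=0 (depth now 1)
Event 3 (EXEC): [IRQ0] PC=0: INC 1 -> ACC=4
Event 4 (INT 0): INT 0 arrives: push (IRQ0, PC=1), enter IRQ0 at PC=0 (depth now 2)
Event 5 (EXEC): [IRQ0] PC=0: INC 1 -> ACC=5
Event 6 (EXEC): [IRQ0] PC=1: INC 3 -> ACC=8
Event 7 (EXEC): [IRQ0] PC=2: IRET -> resume IRQ0 at PC=1 (depth now 1)
Event 8 (INT 0): INT 0 arrives: push (IRQ0, PC=1), enter IRQ0 at PC=0 (depth now 2)
Event 9 (EXEC): [IRQ0] PC=0: INC 1 -> ACC=9
Event 10 (EXEC): [IRQ0] PC=1: INC 3 -> ACC=12
Event 11 (EXEC): [IRQ0] PC=2: IRET -> resume IRQ0 at PC=1 (depth now 1)
Event 12 (INT 0): INT 0 arrives: push (IRQ0, PC=1), enter IRQ0 at PC=0 (depth now 2)
Event 13 (EXEC): [IRQ0] PC=0: INC 1 -> ACC=13
Event 14 (EXEC): [IRQ0] PC=1: INC 3 -> ACC=16

Answer: IRQ0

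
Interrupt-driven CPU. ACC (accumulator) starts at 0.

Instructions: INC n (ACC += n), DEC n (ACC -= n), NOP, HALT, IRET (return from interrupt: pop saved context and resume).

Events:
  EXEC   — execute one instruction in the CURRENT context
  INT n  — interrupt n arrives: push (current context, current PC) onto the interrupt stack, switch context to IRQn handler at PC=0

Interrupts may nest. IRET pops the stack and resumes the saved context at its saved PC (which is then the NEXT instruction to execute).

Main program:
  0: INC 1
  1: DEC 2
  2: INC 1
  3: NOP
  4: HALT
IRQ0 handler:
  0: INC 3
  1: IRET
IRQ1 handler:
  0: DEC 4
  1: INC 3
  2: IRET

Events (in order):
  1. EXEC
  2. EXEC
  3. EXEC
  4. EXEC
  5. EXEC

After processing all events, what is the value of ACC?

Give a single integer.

Event 1 (EXEC): [MAIN] PC=0: INC 1 -> ACC=1
Event 2 (EXEC): [MAIN] PC=1: DEC 2 -> ACC=-1
Event 3 (EXEC): [MAIN] PC=2: INC 1 -> ACC=0
Event 4 (EXEC): [MAIN] PC=3: NOP
Event 5 (EXEC): [MAIN] PC=4: HALT

Answer: 0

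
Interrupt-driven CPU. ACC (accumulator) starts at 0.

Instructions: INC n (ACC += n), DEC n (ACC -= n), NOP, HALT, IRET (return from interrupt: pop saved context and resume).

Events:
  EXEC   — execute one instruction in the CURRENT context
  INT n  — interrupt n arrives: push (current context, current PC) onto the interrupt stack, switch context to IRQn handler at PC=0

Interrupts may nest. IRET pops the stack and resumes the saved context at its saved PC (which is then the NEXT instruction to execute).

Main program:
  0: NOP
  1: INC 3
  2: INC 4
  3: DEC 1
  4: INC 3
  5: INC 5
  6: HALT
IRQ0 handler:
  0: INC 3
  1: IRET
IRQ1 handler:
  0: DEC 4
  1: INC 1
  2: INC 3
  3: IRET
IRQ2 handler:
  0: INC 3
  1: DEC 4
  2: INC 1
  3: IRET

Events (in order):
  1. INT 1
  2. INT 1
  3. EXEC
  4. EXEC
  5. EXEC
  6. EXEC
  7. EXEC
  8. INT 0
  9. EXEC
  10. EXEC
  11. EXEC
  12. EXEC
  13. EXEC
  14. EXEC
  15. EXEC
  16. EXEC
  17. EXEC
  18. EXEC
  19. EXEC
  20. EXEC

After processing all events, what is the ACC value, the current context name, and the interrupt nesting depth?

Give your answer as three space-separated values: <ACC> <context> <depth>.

Event 1 (INT 1): INT 1 arrives: push (MAIN, PC=0), enter IRQ1 at PC=0 (depth now 1)
Event 2 (INT 1): INT 1 arrives: push (IRQ1, PC=0), enter IRQ1 at PC=0 (depth now 2)
Event 3 (EXEC): [IRQ1] PC=0: DEC 4 -> ACC=-4
Event 4 (EXEC): [IRQ1] PC=1: INC 1 -> ACC=-3
Event 5 (EXEC): [IRQ1] PC=2: INC 3 -> ACC=0
Event 6 (EXEC): [IRQ1] PC=3: IRET -> resume IRQ1 at PC=0 (depth now 1)
Event 7 (EXEC): [IRQ1] PC=0: DEC 4 -> ACC=-4
Event 8 (INT 0): INT 0 arrives: push (IRQ1, PC=1), enter IRQ0 at PC=0 (depth now 2)
Event 9 (EXEC): [IRQ0] PC=0: INC 3 -> ACC=-1
Event 10 (EXEC): [IRQ0] PC=1: IRET -> resume IRQ1 at PC=1 (depth now 1)
Event 11 (EXEC): [IRQ1] PC=1: INC 1 -> ACC=0
Event 12 (EXEC): [IRQ1] PC=2: INC 3 -> ACC=3
Event 13 (EXEC): [IRQ1] PC=3: IRET -> resume MAIN at PC=0 (depth now 0)
Event 14 (EXEC): [MAIN] PC=0: NOP
Event 15 (EXEC): [MAIN] PC=1: INC 3 -> ACC=6
Event 16 (EXEC): [MAIN] PC=2: INC 4 -> ACC=10
Event 17 (EXEC): [MAIN] PC=3: DEC 1 -> ACC=9
Event 18 (EXEC): [MAIN] PC=4: INC 3 -> ACC=12
Event 19 (EXEC): [MAIN] PC=5: INC 5 -> ACC=17
Event 20 (EXEC): [MAIN] PC=6: HALT

Answer: 17 MAIN 0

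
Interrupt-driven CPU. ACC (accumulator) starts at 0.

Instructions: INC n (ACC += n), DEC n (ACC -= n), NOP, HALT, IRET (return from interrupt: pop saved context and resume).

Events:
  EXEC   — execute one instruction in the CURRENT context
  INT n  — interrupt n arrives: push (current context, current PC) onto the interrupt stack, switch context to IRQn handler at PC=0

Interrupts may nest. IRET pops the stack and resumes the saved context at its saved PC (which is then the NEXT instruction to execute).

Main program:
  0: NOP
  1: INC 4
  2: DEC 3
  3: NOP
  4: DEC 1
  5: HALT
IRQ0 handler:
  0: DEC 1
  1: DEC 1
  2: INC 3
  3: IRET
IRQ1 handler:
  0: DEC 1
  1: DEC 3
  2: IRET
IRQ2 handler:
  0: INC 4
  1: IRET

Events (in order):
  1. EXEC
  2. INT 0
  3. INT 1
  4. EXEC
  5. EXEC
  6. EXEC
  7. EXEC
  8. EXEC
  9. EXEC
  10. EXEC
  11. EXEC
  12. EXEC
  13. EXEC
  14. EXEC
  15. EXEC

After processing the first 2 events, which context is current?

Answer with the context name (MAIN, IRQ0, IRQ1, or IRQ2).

Event 1 (EXEC): [MAIN] PC=0: NOP
Event 2 (INT 0): INT 0 arrives: push (MAIN, PC=1), enter IRQ0 at PC=0 (depth now 1)

Answer: IRQ0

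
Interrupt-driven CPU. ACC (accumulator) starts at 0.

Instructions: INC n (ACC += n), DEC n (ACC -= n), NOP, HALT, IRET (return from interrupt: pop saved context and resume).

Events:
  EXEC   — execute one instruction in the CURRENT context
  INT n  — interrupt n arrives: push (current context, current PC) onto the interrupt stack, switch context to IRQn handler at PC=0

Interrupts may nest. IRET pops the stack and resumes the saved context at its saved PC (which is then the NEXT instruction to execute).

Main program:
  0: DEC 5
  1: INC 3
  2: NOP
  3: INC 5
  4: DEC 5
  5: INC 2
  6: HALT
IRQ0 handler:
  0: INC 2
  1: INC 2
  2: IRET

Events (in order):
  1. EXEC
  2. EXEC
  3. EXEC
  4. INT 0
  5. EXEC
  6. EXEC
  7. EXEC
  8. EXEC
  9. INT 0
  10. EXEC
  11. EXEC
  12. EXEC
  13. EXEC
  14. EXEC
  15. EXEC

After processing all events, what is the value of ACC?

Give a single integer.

Event 1 (EXEC): [MAIN] PC=0: DEC 5 -> ACC=-5
Event 2 (EXEC): [MAIN] PC=1: INC 3 -> ACC=-2
Event 3 (EXEC): [MAIN] PC=2: NOP
Event 4 (INT 0): INT 0 arrives: push (MAIN, PC=3), enter IRQ0 at PC=0 (depth now 1)
Event 5 (EXEC): [IRQ0] PC=0: INC 2 -> ACC=0
Event 6 (EXEC): [IRQ0] PC=1: INC 2 -> ACC=2
Event 7 (EXEC): [IRQ0] PC=2: IRET -> resume MAIN at PC=3 (depth now 0)
Event 8 (EXEC): [MAIN] PC=3: INC 5 -> ACC=7
Event 9 (INT 0): INT 0 arrives: push (MAIN, PC=4), enter IRQ0 at PC=0 (depth now 1)
Event 10 (EXEC): [IRQ0] PC=0: INC 2 -> ACC=9
Event 11 (EXEC): [IRQ0] PC=1: INC 2 -> ACC=11
Event 12 (EXEC): [IRQ0] PC=2: IRET -> resume MAIN at PC=4 (depth now 0)
Event 13 (EXEC): [MAIN] PC=4: DEC 5 -> ACC=6
Event 14 (EXEC): [MAIN] PC=5: INC 2 -> ACC=8
Event 15 (EXEC): [MAIN] PC=6: HALT

Answer: 8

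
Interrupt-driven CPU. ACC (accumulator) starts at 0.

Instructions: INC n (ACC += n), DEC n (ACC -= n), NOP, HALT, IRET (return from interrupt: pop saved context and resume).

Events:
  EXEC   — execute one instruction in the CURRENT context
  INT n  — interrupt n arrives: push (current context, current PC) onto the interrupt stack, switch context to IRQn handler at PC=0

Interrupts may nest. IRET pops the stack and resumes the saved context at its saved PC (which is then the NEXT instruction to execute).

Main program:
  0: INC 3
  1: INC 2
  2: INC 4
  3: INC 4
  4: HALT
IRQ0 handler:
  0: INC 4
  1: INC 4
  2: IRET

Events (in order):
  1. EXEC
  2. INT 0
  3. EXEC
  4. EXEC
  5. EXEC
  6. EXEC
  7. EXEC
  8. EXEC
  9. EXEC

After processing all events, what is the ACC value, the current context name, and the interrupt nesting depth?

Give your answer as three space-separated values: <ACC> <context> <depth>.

Event 1 (EXEC): [MAIN] PC=0: INC 3 -> ACC=3
Event 2 (INT 0): INT 0 arrives: push (MAIN, PC=1), enter IRQ0 at PC=0 (depth now 1)
Event 3 (EXEC): [IRQ0] PC=0: INC 4 -> ACC=7
Event 4 (EXEC): [IRQ0] PC=1: INC 4 -> ACC=11
Event 5 (EXEC): [IRQ0] PC=2: IRET -> resume MAIN at PC=1 (depth now 0)
Event 6 (EXEC): [MAIN] PC=1: INC 2 -> ACC=13
Event 7 (EXEC): [MAIN] PC=2: INC 4 -> ACC=17
Event 8 (EXEC): [MAIN] PC=3: INC 4 -> ACC=21
Event 9 (EXEC): [MAIN] PC=4: HALT

Answer: 21 MAIN 0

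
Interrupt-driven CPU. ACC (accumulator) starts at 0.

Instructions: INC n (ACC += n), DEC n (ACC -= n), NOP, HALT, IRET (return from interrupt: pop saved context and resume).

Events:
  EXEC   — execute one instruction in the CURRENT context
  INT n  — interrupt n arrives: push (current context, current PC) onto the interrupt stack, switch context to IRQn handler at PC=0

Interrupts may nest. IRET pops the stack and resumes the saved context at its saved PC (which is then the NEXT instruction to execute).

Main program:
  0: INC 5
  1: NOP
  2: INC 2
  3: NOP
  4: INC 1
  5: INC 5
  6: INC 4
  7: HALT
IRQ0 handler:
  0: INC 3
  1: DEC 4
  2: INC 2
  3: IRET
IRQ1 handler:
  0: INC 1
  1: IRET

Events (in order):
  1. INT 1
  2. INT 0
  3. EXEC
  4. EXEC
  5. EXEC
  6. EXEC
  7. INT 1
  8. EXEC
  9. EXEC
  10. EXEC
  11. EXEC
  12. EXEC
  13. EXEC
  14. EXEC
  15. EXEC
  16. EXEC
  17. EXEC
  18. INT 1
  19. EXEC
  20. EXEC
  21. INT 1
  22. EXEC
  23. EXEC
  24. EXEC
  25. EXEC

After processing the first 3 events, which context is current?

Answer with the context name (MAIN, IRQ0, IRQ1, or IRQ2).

Event 1 (INT 1): INT 1 arrives: push (MAIN, PC=0), enter IRQ1 at PC=0 (depth now 1)
Event 2 (INT 0): INT 0 arrives: push (IRQ1, PC=0), enter IRQ0 at PC=0 (depth now 2)
Event 3 (EXEC): [IRQ0] PC=0: INC 3 -> ACC=3

Answer: IRQ0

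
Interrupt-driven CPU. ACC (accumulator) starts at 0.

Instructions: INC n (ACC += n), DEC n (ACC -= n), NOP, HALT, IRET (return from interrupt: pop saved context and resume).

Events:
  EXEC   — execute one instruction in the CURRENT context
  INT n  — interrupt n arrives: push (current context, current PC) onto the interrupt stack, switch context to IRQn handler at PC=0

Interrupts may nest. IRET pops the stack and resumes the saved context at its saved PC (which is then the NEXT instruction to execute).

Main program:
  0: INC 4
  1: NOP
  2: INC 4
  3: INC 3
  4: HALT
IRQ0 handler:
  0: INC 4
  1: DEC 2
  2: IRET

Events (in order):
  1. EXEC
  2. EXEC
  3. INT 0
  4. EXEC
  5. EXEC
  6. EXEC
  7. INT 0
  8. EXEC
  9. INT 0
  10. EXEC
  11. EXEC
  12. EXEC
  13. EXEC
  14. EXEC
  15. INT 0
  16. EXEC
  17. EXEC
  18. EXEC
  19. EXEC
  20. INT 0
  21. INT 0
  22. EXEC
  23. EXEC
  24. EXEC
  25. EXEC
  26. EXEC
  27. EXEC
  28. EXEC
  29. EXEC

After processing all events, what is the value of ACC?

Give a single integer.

Event 1 (EXEC): [MAIN] PC=0: INC 4 -> ACC=4
Event 2 (EXEC): [MAIN] PC=1: NOP
Event 3 (INT 0): INT 0 arrives: push (MAIN, PC=2), enter IRQ0 at PC=0 (depth now 1)
Event 4 (EXEC): [IRQ0] PC=0: INC 4 -> ACC=8
Event 5 (EXEC): [IRQ0] PC=1: DEC 2 -> ACC=6
Event 6 (EXEC): [IRQ0] PC=2: IRET -> resume MAIN at PC=2 (depth now 0)
Event 7 (INT 0): INT 0 arrives: push (MAIN, PC=2), enter IRQ0 at PC=0 (depth now 1)
Event 8 (EXEC): [IRQ0] PC=0: INC 4 -> ACC=10
Event 9 (INT 0): INT 0 arrives: push (IRQ0, PC=1), enter IRQ0 at PC=0 (depth now 2)
Event 10 (EXEC): [IRQ0] PC=0: INC 4 -> ACC=14
Event 11 (EXEC): [IRQ0] PC=1: DEC 2 -> ACC=12
Event 12 (EXEC): [IRQ0] PC=2: IRET -> resume IRQ0 at PC=1 (depth now 1)
Event 13 (EXEC): [IRQ0] PC=1: DEC 2 -> ACC=10
Event 14 (EXEC): [IRQ0] PC=2: IRET -> resume MAIN at PC=2 (depth now 0)
Event 15 (INT 0): INT 0 arrives: push (MAIN, PC=2), enter IRQ0 at PC=0 (depth now 1)
Event 16 (EXEC): [IRQ0] PC=0: INC 4 -> ACC=14
Event 17 (EXEC): [IRQ0] PC=1: DEC 2 -> ACC=12
Event 18 (EXEC): [IRQ0] PC=2: IRET -> resume MAIN at PC=2 (depth now 0)
Event 19 (EXEC): [MAIN] PC=2: INC 4 -> ACC=16
Event 20 (INT 0): INT 0 arrives: push (MAIN, PC=3), enter IRQ0 at PC=0 (depth now 1)
Event 21 (INT 0): INT 0 arrives: push (IRQ0, PC=0), enter IRQ0 at PC=0 (depth now 2)
Event 22 (EXEC): [IRQ0] PC=0: INC 4 -> ACC=20
Event 23 (EXEC): [IRQ0] PC=1: DEC 2 -> ACC=18
Event 24 (EXEC): [IRQ0] PC=2: IRET -> resume IRQ0 at PC=0 (depth now 1)
Event 25 (EXEC): [IRQ0] PC=0: INC 4 -> ACC=22
Event 26 (EXEC): [IRQ0] PC=1: DEC 2 -> ACC=20
Event 27 (EXEC): [IRQ0] PC=2: IRET -> resume MAIN at PC=3 (depth now 0)
Event 28 (EXEC): [MAIN] PC=3: INC 3 -> ACC=23
Event 29 (EXEC): [MAIN] PC=4: HALT

Answer: 23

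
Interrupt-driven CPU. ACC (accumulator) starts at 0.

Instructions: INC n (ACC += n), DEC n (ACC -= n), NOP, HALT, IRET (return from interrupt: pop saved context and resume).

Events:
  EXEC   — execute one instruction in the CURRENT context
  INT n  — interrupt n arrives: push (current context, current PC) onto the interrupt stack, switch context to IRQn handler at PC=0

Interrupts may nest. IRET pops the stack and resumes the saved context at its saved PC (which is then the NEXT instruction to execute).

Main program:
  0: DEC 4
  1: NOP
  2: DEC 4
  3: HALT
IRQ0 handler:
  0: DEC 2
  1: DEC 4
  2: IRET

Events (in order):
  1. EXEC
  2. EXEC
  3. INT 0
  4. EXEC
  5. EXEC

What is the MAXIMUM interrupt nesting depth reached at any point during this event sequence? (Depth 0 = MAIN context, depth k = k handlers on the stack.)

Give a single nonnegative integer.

Answer: 1

Derivation:
Event 1 (EXEC): [MAIN] PC=0: DEC 4 -> ACC=-4 [depth=0]
Event 2 (EXEC): [MAIN] PC=1: NOP [depth=0]
Event 3 (INT 0): INT 0 arrives: push (MAIN, PC=2), enter IRQ0 at PC=0 (depth now 1) [depth=1]
Event 4 (EXEC): [IRQ0] PC=0: DEC 2 -> ACC=-6 [depth=1]
Event 5 (EXEC): [IRQ0] PC=1: DEC 4 -> ACC=-10 [depth=1]
Max depth observed: 1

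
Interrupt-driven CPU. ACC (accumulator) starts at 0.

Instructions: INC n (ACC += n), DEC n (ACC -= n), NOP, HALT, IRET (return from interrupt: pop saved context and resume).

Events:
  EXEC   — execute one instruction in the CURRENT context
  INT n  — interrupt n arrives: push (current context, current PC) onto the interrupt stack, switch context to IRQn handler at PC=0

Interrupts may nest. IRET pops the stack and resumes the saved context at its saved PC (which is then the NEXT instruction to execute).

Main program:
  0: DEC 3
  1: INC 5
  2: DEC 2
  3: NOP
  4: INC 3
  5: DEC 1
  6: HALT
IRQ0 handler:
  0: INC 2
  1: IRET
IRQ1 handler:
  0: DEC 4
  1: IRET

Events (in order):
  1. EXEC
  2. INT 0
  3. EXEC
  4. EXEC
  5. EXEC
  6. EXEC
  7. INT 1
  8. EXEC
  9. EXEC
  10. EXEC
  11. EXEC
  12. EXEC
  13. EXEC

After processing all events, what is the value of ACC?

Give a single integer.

Event 1 (EXEC): [MAIN] PC=0: DEC 3 -> ACC=-3
Event 2 (INT 0): INT 0 arrives: push (MAIN, PC=1), enter IRQ0 at PC=0 (depth now 1)
Event 3 (EXEC): [IRQ0] PC=0: INC 2 -> ACC=-1
Event 4 (EXEC): [IRQ0] PC=1: IRET -> resume MAIN at PC=1 (depth now 0)
Event 5 (EXEC): [MAIN] PC=1: INC 5 -> ACC=4
Event 6 (EXEC): [MAIN] PC=2: DEC 2 -> ACC=2
Event 7 (INT 1): INT 1 arrives: push (MAIN, PC=3), enter IRQ1 at PC=0 (depth now 1)
Event 8 (EXEC): [IRQ1] PC=0: DEC 4 -> ACC=-2
Event 9 (EXEC): [IRQ1] PC=1: IRET -> resume MAIN at PC=3 (depth now 0)
Event 10 (EXEC): [MAIN] PC=3: NOP
Event 11 (EXEC): [MAIN] PC=4: INC 3 -> ACC=1
Event 12 (EXEC): [MAIN] PC=5: DEC 1 -> ACC=0
Event 13 (EXEC): [MAIN] PC=6: HALT

Answer: 0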